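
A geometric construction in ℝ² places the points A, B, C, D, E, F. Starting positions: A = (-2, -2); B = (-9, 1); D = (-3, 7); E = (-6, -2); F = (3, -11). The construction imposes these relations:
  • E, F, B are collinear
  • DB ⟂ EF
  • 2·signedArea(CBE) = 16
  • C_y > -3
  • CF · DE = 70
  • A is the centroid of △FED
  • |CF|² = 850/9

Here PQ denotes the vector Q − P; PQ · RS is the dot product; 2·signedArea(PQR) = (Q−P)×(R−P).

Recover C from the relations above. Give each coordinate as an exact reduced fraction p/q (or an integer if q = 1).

C = (-2/3, -2)

1. C_x = -2/3  [2·signedArea(CBE) = 16 ∩ CF · DE = 70]
2. C_y = -2  [2·signedArea(CBE) = 16 ∩ CF · DE = 70]
   → C = (-2/3, -2)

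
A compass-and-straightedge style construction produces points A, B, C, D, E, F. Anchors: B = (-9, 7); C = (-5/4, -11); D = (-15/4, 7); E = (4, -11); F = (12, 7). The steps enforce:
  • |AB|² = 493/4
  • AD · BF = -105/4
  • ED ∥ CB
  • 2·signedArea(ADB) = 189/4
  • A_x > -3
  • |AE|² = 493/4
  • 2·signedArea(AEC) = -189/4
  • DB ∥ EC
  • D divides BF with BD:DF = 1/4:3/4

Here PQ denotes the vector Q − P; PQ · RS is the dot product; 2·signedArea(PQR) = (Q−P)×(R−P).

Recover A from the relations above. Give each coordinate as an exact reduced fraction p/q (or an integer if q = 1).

1. A_x = -5/2  [2·signedArea(ADB) = 189/4 ∩ AD · BF = -105/4]
2. A_y = -2  [2·signedArea(ADB) = 189/4 ∩ AD · BF = -105/4]
   → A = (-5/2, -2)

A = (-5/2, -2)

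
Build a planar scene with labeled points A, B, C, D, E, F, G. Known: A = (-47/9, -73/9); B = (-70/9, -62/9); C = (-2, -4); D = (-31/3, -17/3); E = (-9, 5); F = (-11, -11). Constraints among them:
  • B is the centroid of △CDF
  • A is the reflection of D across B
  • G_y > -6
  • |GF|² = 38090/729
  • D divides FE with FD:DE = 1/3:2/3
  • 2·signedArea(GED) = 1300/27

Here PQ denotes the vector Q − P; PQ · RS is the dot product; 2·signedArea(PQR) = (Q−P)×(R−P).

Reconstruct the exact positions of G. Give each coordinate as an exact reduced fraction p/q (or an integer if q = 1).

G = (-158/27, -160/27)

1. G_x = -158/27  [line 32/3·x + -4/3·y + 1472/27 = 0 ∩ |GF|² = 38090/729]
2. G_y = -160/27  [line 32/3·x + -4/3·y + 1472/27 = 0 ∩ |GF|² = 38090/729]
   → G = (-158/27, -160/27)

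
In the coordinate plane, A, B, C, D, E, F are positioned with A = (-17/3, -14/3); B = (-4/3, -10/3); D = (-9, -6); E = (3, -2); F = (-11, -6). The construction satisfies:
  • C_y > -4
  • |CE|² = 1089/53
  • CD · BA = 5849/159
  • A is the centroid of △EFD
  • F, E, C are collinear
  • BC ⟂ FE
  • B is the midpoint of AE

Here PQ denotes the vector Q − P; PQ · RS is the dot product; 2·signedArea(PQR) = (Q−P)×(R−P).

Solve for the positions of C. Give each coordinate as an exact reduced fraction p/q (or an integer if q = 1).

C = (-72/53, -172/53)

1. C_x = -72/53  [F, E, C are collinear ∩ BC ⟂ FE]
2. C_y = -172/53  [F, E, C are collinear ∩ BC ⟂ FE]
   → C = (-72/53, -172/53)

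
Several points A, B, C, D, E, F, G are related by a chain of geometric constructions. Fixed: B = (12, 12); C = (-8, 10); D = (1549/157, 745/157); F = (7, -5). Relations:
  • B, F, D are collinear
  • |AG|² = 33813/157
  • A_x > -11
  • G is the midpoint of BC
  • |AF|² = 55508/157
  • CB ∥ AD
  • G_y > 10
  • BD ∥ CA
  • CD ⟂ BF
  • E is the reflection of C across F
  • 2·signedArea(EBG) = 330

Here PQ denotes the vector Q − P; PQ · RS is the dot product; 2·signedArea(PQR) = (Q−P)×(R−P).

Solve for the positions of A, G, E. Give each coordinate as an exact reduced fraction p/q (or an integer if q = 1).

1. A_x = -1591/157  [CB ∥ AD ∩ BD ∥ CA]
2. A_y = 431/157  [CB ∥ AD ∩ BD ∥ CA]
   → A = (-1591/157, 431/157)
3. G_x = 2  [G is the midpoint of BC]
4. G_y = 11  [G is the midpoint of BC]
   → G = (2, 11)
5. E_x = 22  [E is the reflection of C across F]
6. E_y = -20  [E is the reflection of C across F]
   → E = (22, -20)

A = (-1591/157, 431/157)
E = (22, -20)
G = (2, 11)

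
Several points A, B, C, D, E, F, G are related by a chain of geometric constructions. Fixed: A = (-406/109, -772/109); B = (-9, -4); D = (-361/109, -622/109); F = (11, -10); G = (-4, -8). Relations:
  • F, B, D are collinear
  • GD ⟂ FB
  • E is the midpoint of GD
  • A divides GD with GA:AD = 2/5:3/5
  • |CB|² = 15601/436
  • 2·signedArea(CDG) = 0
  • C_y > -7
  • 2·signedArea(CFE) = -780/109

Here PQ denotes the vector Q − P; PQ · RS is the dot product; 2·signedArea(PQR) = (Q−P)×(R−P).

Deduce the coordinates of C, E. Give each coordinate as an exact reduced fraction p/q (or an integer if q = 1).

C = (-767/218, -697/109)
E = (-797/218, -747/109)

1. E_x = -797/218  [E is the midpoint of GD]
2. E_y = -747/109  [E is the midpoint of GD]
   → E = (-797/218, -747/109)
3. C_x = -767/218  [2·signedArea(CDG) = 0 ∩ 2·signedArea(CFE) = -780/109]
4. C_y = -697/109  [2·signedArea(CDG) = 0 ∩ 2·signedArea(CFE) = -780/109]
   → C = (-767/218, -697/109)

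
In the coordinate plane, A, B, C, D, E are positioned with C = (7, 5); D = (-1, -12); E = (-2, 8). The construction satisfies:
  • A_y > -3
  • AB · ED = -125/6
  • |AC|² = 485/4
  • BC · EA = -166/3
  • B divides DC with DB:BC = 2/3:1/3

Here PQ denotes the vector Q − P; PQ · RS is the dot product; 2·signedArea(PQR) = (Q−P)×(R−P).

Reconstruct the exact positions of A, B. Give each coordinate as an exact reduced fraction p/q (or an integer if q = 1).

1. B_x = 13/3  [B divides DC with DB:BC = 2/3:1/3]
2. B_y = -2/3  [B divides DC with DB:BC = 2/3:1/3]
   → B = (13/3, -2/3)
3. A_x = -3/2  [AB · ED = -125/6 ∩ BC · EA = -166/3]
4. A_y = -2  [AB · ED = -125/6 ∩ BC · EA = -166/3]
   → A = (-3/2, -2)

A = (-3/2, -2)
B = (13/3, -2/3)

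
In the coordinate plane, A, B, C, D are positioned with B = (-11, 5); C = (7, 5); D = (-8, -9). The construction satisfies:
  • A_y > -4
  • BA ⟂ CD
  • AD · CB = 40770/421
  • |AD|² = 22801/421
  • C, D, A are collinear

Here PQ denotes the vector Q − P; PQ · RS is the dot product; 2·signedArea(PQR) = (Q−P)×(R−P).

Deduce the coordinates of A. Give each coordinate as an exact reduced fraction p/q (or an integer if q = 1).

A = (-1103/421, -1675/421)

1. A_x = -1103/421  [C, D, A are collinear ∩ BA ⟂ CD]
2. A_y = -1675/421  [C, D, A are collinear ∩ BA ⟂ CD]
   → A = (-1103/421, -1675/421)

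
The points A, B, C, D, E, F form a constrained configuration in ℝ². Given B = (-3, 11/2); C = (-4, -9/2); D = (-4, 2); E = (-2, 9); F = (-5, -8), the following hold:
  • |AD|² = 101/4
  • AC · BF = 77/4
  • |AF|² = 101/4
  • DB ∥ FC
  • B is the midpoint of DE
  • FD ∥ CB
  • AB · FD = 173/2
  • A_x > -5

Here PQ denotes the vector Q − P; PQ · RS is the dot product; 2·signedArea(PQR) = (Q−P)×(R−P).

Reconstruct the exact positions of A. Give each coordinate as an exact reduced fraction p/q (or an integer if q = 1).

1. A_x = -9/2  [AC · BF = 77/4 ∩ AB · FD = 173/2]
2. A_y = -3  [AC · BF = 77/4 ∩ AB · FD = 173/2]
   → A = (-9/2, -3)

A = (-9/2, -3)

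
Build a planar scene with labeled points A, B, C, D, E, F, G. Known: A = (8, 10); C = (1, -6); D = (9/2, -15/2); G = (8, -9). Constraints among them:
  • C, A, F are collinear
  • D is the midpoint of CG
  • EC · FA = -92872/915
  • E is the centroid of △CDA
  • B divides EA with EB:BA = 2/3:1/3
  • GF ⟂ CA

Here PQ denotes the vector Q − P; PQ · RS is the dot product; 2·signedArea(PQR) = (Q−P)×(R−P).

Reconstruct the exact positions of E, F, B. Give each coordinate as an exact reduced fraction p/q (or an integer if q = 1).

1. E_x = 9/2  [E is the centroid of △CDA]
2. E_y = -7/6  [E is the centroid of △CDA]
   → E = (9/2, -7/6)
3. F_x = 312/305  [C, A, F are collinear ∩ GF ⟂ CA]
4. F_y = -1814/305  [C, A, F are collinear ∩ GF ⟂ CA]
   → F = (312/305, -1814/305)
5. B_x = 41/6  [B divides EA with EB:BA = 2/3:1/3]
6. B_y = 113/18  [B divides EA with EB:BA = 2/3:1/3]
   → B = (41/6, 113/18)

B = (41/6, 113/18)
E = (9/2, -7/6)
F = (312/305, -1814/305)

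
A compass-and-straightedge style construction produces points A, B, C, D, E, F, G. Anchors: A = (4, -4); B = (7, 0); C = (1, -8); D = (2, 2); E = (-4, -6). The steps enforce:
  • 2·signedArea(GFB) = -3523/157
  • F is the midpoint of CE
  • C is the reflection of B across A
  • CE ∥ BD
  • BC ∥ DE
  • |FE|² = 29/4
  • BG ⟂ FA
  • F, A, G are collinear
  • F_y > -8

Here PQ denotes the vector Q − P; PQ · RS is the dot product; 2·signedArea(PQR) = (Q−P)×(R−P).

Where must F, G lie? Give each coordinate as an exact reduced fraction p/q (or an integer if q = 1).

F = (-3/2, -7)
G = (1255/157, -286/157)

1. F_x = -3/2  [F is the midpoint of CE]
2. F_y = -7  [F is the midpoint of CE]
   → F = (-3/2, -7)
3. G_x = 1255/157  [F, A, G are collinear ∩ BG ⟂ FA]
4. G_y = -286/157  [F, A, G are collinear ∩ BG ⟂ FA]
   → G = (1255/157, -286/157)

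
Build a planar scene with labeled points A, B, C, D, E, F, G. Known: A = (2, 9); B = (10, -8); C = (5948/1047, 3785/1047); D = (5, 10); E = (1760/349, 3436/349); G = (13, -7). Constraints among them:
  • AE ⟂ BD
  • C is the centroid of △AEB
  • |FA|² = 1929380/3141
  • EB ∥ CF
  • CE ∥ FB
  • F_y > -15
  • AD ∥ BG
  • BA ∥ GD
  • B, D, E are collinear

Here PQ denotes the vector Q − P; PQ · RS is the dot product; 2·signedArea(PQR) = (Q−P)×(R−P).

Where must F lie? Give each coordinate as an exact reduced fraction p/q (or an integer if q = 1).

F = (11138/1047, -14899/1047)

1. F_x = 11138/1047  [CE ∥ FB ∩ EB ∥ CF]
2. F_y = -14899/1047  [CE ∥ FB ∩ EB ∥ CF]
   → F = (11138/1047, -14899/1047)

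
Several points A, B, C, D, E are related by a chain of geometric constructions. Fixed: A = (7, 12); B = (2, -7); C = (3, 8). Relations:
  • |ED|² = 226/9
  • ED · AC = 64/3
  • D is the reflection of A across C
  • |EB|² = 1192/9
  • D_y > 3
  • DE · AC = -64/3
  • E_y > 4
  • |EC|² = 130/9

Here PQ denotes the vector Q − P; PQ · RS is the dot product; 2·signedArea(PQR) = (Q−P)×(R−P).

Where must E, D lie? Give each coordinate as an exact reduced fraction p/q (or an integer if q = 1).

D = (-1, 4)
E = (4, 13/3)

1. D_x = -1  [D is the reflection of A across C]
2. D_y = 4  [D is the reflection of A across C]
   → D = (-1, 4)
3. E_x = 4  [line 4·x + 4·y + -100/3 = 0 ∩ |EB|² = 1192/9]
4. E_y = 13/3  [line 4·x + 4·y + -100/3 = 0 ∩ |EB|² = 1192/9]
   → E = (4, 13/3)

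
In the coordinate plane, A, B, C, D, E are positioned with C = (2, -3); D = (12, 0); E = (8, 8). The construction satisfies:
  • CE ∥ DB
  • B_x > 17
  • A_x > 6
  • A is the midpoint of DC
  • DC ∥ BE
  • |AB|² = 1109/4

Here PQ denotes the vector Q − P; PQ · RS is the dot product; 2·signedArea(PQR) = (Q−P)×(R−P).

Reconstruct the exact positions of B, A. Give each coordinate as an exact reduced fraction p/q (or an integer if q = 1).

1. B_x = 18  [DC ∥ BE ∩ CE ∥ DB]
2. B_y = 11  [DC ∥ BE ∩ CE ∥ DB]
   → B = (18, 11)
3. A_x = 7  [A is the midpoint of DC]
4. A_y = -3/2  [A is the midpoint of DC]
   → A = (7, -3/2)

A = (7, -3/2)
B = (18, 11)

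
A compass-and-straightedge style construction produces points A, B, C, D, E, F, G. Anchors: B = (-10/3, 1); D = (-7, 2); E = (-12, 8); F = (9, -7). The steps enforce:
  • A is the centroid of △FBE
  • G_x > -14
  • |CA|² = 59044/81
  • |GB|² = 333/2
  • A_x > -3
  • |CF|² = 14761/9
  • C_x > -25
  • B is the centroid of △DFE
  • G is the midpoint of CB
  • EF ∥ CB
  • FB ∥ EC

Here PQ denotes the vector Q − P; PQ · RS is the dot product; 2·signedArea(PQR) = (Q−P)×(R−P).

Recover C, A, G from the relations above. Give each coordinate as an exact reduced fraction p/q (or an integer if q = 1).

1. C_x = -73/3  [EF ∥ CB ∩ FB ∥ EC]
2. C_y = 16  [EF ∥ CB ∩ FB ∥ EC]
   → C = (-73/3, 16)
3. A_x = -19/9  [A is the centroid of △FBE]
4. A_y = 2/3  [A is the centroid of △FBE]
   → A = (-19/9, 2/3)
5. G_x = -83/6  [G is the midpoint of CB]
6. G_y = 17/2  [G is the midpoint of CB]
   → G = (-83/6, 17/2)

A = (-19/9, 2/3)
C = (-73/3, 16)
G = (-83/6, 17/2)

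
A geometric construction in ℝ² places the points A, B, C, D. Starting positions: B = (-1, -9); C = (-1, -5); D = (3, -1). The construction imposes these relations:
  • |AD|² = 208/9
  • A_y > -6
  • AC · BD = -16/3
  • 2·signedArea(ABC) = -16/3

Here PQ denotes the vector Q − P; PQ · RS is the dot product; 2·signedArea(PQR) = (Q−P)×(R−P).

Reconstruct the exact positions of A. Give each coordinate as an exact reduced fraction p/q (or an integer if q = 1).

1. A_x = 1/3  [AC · BD = -16/3 ∩ 2·signedArea(ABC) = -16/3]
2. A_y = -5  [AC · BD = -16/3 ∩ 2·signedArea(ABC) = -16/3]
   → A = (1/3, -5)

A = (1/3, -5)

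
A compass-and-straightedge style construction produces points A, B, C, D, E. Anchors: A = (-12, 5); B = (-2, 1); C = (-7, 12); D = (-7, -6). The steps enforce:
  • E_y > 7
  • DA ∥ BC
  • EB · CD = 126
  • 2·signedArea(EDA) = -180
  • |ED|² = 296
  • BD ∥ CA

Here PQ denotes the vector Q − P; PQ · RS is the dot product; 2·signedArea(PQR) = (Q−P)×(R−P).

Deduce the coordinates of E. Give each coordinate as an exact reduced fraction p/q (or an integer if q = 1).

E = (3, 8)

1. E_x = 3  [2·signedArea(EDA) = -180 ∩ EB · CD = 126]
2. E_y = 8  [2·signedArea(EDA) = -180 ∩ EB · CD = 126]
   → E = (3, 8)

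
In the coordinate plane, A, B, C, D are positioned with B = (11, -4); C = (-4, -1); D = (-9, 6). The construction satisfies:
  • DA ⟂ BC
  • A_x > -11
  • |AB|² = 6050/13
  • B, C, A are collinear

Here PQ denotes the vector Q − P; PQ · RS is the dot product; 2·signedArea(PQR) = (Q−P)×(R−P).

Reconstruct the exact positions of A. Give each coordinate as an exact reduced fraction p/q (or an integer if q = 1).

1. A_x = -132/13  [B, C, A are collinear ∩ DA ⟂ BC]
2. A_y = 3/13  [B, C, A are collinear ∩ DA ⟂ BC]
   → A = (-132/13, 3/13)

A = (-132/13, 3/13)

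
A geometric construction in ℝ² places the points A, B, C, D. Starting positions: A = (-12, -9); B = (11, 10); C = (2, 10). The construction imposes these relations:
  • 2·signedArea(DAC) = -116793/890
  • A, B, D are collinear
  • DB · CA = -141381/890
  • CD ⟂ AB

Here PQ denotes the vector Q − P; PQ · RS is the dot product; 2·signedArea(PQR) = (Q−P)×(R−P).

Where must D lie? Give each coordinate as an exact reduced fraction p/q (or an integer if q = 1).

1. D_x = 5029/890  [A, B, D are collinear ∩ CD ⟂ AB]
2. D_y = 4967/890  [A, B, D are collinear ∩ CD ⟂ AB]
   → D = (5029/890, 4967/890)

D = (5029/890, 4967/890)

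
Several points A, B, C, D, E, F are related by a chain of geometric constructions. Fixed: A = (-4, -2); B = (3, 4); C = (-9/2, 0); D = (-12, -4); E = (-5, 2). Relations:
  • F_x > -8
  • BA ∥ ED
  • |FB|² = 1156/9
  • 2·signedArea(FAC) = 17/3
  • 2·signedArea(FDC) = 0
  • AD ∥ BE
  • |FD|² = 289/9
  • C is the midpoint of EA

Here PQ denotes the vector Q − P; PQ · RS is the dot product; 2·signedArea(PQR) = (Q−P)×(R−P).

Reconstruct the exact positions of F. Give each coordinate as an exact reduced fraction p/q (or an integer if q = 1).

1. F_x = -7  [2·signedArea(FDC) = 0 ∩ 2·signedArea(FAC) = 17/3]
2. F_y = -4/3  [2·signedArea(FDC) = 0 ∩ 2·signedArea(FAC) = 17/3]
   → F = (-7, -4/3)

F = (-7, -4/3)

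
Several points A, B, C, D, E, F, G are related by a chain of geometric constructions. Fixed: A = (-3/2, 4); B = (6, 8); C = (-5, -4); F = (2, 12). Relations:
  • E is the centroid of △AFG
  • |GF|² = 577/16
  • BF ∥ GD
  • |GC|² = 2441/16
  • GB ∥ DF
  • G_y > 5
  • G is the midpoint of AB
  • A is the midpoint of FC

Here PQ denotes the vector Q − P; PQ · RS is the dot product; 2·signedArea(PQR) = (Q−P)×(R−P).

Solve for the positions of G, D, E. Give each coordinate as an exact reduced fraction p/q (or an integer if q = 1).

D = (-7/4, 10)
E = (11/12, 22/3)
G = (9/4, 6)

1. G_x = 9/4  [G is the midpoint of AB]
2. G_y = 6  [G is the midpoint of AB]
   → G = (9/4, 6)
3. D_x = -7/4  [GB ∥ DF ∩ BF ∥ GD]
4. D_y = 10  [GB ∥ DF ∩ BF ∥ GD]
   → D = (-7/4, 10)
5. E_x = 11/12  [E is the centroid of △AFG]
6. E_y = 22/3  [E is the centroid of △AFG]
   → E = (11/12, 22/3)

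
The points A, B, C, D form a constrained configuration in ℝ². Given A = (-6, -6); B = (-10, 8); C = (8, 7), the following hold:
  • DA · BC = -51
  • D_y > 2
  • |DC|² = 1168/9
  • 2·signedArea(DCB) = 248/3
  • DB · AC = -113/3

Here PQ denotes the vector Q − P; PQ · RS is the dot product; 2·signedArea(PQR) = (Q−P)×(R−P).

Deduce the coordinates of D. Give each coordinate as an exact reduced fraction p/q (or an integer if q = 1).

1. D_x = -8/3  [DA · BC = -51 ∩ DB · AC = -113/3]
2. D_y = 3  [DA · BC = -51 ∩ DB · AC = -113/3]
   → D = (-8/3, 3)

D = (-8/3, 3)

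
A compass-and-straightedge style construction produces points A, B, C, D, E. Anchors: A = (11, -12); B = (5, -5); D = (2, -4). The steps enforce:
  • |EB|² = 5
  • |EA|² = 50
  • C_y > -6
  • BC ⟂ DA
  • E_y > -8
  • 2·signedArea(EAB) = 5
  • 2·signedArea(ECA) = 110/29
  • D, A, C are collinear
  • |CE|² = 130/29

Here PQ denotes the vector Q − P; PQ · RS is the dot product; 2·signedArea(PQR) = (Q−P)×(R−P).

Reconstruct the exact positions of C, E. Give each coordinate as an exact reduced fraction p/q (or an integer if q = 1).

1. C_x = 121/29  [D, A, C are collinear ∩ BC ⟂ DA]
2. C_y = -172/29  [D, A, C are collinear ∩ BC ⟂ DA]
   → C = (121/29, -172/29)
3. E_x = 6  [2·signedArea(ECA) = 110/29 ∩ 2·signedArea(EAB) = 5]
4. E_y = -7  [2·signedArea(ECA) = 110/29 ∩ 2·signedArea(EAB) = 5]
   → E = (6, -7)

C = (121/29, -172/29)
E = (6, -7)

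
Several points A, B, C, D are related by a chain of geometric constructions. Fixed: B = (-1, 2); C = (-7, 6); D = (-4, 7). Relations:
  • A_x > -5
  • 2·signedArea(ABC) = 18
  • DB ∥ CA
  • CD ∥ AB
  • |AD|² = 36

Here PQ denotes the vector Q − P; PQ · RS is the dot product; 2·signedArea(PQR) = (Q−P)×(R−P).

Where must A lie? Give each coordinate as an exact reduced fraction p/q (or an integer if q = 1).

1. A_x = -4  [CD ∥ AB ∩ DB ∥ CA]
2. A_y = 1  [CD ∥ AB ∩ DB ∥ CA]
   → A = (-4, 1)

A = (-4, 1)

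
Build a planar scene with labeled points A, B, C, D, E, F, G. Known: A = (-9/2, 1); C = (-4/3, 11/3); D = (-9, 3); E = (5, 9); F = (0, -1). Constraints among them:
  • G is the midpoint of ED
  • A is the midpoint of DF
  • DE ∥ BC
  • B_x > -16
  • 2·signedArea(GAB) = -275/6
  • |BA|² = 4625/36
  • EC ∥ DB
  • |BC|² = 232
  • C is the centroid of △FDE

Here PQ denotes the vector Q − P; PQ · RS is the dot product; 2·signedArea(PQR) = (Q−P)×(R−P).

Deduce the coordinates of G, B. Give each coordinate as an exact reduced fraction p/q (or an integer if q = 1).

1. G_x = -2  [G is the midpoint of ED]
2. G_y = 6  [G is the midpoint of ED]
   → G = (-2, 6)
3. B_x = -46/3  [DE ∥ BC ∩ EC ∥ DB]
4. B_y = -7/3  [DE ∥ BC ∩ EC ∥ DB]
   → B = (-46/3, -7/3)

B = (-46/3, -7/3)
G = (-2, 6)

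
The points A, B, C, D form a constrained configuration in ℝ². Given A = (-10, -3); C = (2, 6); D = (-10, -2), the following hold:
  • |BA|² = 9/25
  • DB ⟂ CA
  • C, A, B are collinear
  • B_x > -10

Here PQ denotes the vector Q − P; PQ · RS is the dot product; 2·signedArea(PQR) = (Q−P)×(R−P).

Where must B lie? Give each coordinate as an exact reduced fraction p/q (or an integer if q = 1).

B = (-238/25, -66/25)

1. B_x = -238/25  [C, A, B are collinear ∩ DB ⟂ CA]
2. B_y = -66/25  [C, A, B are collinear ∩ DB ⟂ CA]
   → B = (-238/25, -66/25)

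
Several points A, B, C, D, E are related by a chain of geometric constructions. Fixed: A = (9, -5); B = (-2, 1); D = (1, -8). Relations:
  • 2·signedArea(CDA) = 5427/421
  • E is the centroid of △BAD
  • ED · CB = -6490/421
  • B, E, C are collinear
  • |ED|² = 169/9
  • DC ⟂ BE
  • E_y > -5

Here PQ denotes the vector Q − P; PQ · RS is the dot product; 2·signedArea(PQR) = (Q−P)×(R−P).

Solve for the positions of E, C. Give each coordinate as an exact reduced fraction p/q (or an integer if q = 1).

1. E_x = 8/3  [E is the centroid of △BAD]
2. E_y = -4  [E is the centroid of △BAD]
   → E = (8/3, -4)
3. C_x = 1636/421  [B, E, C are collinear ∩ DC ⟂ BE]
4. C_y = -2234/421  [B, E, C are collinear ∩ DC ⟂ BE]
   → C = (1636/421, -2234/421)

C = (1636/421, -2234/421)
E = (8/3, -4)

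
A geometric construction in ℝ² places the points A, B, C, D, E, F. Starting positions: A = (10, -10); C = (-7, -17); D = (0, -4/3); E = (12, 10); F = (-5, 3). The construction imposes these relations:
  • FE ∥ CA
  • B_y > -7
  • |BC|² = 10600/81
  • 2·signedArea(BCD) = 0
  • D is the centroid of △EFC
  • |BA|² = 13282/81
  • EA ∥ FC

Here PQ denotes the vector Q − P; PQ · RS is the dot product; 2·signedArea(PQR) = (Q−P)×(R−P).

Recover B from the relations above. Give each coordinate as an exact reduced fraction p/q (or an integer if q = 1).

1. B_x = -7/3  [line -47/3·x + 7·y + 28/3 = 0 ∩ |BC|² = 10600/81]
2. B_y = -59/9  [line -47/3·x + 7·y + 28/3 = 0 ∩ |BC|² = 10600/81]
   → B = (-7/3, -59/9)

B = (-7/3, -59/9)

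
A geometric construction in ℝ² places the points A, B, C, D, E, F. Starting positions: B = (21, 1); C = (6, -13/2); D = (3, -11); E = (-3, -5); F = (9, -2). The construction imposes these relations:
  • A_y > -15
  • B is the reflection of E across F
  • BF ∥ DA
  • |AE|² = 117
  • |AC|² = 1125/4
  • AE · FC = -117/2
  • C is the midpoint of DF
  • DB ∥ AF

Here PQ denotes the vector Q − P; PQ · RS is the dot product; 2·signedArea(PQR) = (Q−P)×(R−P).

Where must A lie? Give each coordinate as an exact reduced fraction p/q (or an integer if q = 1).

1. A_x = -9  [DB ∥ AF ∩ BF ∥ DA]
2. A_y = -14  [DB ∥ AF ∩ BF ∥ DA]
   → A = (-9, -14)

A = (-9, -14)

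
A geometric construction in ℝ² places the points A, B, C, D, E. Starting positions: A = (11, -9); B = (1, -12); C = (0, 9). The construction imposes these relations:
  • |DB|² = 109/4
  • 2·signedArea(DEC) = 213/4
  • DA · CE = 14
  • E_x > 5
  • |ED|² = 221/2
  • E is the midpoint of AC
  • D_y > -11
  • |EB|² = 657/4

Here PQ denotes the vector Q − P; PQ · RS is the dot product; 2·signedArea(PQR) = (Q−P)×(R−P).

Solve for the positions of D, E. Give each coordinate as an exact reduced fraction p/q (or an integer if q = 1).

1. E_x = 11/2  [E is the midpoint of AC]
2. E_y = 0  [E is the midpoint of AC]
   → E = (11/2, 0)
3. D_x = 6  [DA · CE = 14 ∩ 2·signedArea(DEC) = 213/4]
4. D_y = -21/2  [DA · CE = 14 ∩ 2·signedArea(DEC) = 213/4]
   → D = (6, -21/2)

D = (6, -21/2)
E = (11/2, 0)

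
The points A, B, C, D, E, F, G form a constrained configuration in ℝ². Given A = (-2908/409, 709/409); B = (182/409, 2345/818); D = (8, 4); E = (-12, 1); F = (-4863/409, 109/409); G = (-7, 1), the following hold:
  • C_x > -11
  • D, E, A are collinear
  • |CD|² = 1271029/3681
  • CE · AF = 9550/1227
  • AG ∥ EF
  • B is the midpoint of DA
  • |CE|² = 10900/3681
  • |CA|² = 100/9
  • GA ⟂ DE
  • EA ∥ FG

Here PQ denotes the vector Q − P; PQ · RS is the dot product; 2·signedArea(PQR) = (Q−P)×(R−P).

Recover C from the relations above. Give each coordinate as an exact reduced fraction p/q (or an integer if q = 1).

1. C_x = -12634/1227  [line 1955/409·x + 600/409·y + 59030/1227 = 0 ∩ |CA|² = 100/9]
2. C_y = 309/409  [line 1955/409·x + 600/409·y + 59030/1227 = 0 ∩ |CA|² = 100/9]
   → C = (-12634/1227, 309/409)

C = (-12634/1227, 309/409)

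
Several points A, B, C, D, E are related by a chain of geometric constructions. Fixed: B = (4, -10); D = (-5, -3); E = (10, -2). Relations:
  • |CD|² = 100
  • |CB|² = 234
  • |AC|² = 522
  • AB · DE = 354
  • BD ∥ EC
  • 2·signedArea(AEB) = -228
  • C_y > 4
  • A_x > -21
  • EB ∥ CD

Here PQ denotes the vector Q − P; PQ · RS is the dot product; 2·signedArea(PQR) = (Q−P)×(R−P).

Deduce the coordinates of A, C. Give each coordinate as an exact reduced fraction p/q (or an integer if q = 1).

A = (-20, -4)
C = (1, 5)

1. A_x = -20  [2·signedArea(AEB) = -228 ∩ AB · DE = 354]
2. A_y = -4  [2·signedArea(AEB) = -228 ∩ AB · DE = 354]
   → A = (-20, -4)
3. C_x = 1  [EB ∥ CD ∩ BD ∥ EC]
4. C_y = 5  [EB ∥ CD ∩ BD ∥ EC]
   → C = (1, 5)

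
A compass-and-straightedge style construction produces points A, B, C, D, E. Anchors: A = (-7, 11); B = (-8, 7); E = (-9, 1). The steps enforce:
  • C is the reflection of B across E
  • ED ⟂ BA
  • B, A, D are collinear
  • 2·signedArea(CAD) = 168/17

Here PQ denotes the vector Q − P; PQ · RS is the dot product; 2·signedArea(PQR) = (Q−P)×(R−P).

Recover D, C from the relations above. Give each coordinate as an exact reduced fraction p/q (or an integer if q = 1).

1. D_x = -161/17  [B, A, D are collinear ∩ ED ⟂ BA]
2. D_y = 19/17  [B, A, D are collinear ∩ ED ⟂ BA]
   → D = (-161/17, 19/17)
3. C_x = -10  [C is the reflection of B across E]
4. C_y = -5  [C is the reflection of B across E]
   → C = (-10, -5)

C = (-10, -5)
D = (-161/17, 19/17)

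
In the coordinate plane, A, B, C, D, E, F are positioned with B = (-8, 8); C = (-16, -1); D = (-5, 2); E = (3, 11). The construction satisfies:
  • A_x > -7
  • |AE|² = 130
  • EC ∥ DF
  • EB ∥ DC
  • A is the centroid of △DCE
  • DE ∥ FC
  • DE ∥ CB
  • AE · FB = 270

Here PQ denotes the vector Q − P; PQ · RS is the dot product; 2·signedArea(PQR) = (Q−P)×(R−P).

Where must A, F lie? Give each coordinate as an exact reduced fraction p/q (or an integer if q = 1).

A = (-6, 4)
F = (-24, -10)

1. A_x = -6  [A is the centroid of △DCE]
2. A_y = 4  [A is the centroid of △DCE]
   → A = (-6, 4)
3. F_x = -24  [DE ∥ FC ∩ EC ∥ DF]
4. F_y = -10  [DE ∥ FC ∩ EC ∥ DF]
   → F = (-24, -10)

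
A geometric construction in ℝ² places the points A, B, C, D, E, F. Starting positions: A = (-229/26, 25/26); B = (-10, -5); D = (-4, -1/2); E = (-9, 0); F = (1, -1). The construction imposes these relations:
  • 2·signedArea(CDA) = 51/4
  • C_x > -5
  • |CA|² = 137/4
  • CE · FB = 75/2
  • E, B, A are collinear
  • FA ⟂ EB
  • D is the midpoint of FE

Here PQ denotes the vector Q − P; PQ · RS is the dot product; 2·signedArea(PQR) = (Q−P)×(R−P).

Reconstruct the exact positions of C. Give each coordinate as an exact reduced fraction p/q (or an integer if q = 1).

C = (-9/2, -3)

1. C_x = -9/2  [CE · FB = 75/2 ∩ 2·signedArea(CDA) = 51/4]
2. C_y = -3  [CE · FB = 75/2 ∩ 2·signedArea(CDA) = 51/4]
   → C = (-9/2, -3)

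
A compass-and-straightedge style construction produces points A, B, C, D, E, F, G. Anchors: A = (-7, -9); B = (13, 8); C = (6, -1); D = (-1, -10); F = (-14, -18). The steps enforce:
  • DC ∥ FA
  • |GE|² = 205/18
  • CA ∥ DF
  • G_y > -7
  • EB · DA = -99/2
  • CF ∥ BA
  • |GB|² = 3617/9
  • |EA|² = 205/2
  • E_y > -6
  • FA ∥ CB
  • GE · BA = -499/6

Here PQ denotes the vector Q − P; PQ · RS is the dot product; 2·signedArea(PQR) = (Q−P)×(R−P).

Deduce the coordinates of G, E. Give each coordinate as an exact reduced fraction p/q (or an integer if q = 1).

1. E_x = 5/2  [line 6·x + -1·y + -41/2 = 0 ∩ |EA|² = 205/2]
2. E_y = -11/2  [line 6·x + -1·y + -41/2 = 0 ∩ |EA|² = 205/2]
   → E = (5/2, -11/2)
3. G_x = -2/3  [line 20·x + 17·y + 380/3 = 0 ∩ |GE|² = 205/18]
4. G_y = -20/3  [line 20·x + 17·y + 380/3 = 0 ∩ |GE|² = 205/18]
   → G = (-2/3, -20/3)

E = (5/2, -11/2)
G = (-2/3, -20/3)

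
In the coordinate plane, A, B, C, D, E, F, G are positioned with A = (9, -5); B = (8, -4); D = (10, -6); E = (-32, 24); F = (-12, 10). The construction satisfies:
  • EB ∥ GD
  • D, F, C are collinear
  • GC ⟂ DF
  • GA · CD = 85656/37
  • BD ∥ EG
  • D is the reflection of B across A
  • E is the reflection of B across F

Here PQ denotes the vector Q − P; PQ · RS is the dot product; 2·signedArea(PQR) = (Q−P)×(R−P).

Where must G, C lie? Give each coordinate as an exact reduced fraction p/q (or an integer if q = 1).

C = (-5454/185, 4202/185)
G = (-30, 22)

1. G_x = -30  [EB ∥ GD ∩ BD ∥ EG]
2. G_y = 22  [EB ∥ GD ∩ BD ∥ EG]
   → G = (-30, 22)
3. C_x = -5454/185  [D, F, C are collinear ∩ GC ⟂ DF]
4. C_y = 4202/185  [D, F, C are collinear ∩ GC ⟂ DF]
   → C = (-5454/185, 4202/185)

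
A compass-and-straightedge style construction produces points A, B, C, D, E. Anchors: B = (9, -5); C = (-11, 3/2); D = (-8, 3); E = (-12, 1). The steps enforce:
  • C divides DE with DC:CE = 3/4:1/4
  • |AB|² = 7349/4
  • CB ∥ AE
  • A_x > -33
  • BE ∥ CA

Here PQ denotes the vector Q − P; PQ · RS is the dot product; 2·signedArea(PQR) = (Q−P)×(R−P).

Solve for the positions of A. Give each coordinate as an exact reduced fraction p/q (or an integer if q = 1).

A = (-32, 15/2)

1. A_x = -32  [CB ∥ AE ∩ BE ∥ CA]
2. A_y = 15/2  [CB ∥ AE ∩ BE ∥ CA]
   → A = (-32, 15/2)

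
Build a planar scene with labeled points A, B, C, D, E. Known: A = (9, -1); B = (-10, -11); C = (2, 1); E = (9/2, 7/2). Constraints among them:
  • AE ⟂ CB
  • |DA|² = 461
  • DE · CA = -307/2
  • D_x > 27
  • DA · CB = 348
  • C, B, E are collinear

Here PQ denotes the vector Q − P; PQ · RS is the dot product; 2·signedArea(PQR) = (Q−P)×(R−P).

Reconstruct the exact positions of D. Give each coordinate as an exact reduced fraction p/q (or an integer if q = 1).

D = (28, 9)

1. D_x = 28  [DA · CB = 348 ∩ DE · CA = -307/2]
2. D_y = 9  [DA · CB = 348 ∩ DE · CA = -307/2]
   → D = (28, 9)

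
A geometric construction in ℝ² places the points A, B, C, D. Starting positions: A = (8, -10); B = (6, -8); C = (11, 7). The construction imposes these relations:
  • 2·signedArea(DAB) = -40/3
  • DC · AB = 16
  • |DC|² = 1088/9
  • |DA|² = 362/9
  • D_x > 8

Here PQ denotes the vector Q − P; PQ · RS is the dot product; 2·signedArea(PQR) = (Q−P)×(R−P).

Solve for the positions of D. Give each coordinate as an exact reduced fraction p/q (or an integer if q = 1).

D = (25/3, -11/3)

1. D_x = 25/3  [DC · AB = 16 ∩ 2·signedArea(DAB) = -40/3]
2. D_y = -11/3  [DC · AB = 16 ∩ 2·signedArea(DAB) = -40/3]
   → D = (25/3, -11/3)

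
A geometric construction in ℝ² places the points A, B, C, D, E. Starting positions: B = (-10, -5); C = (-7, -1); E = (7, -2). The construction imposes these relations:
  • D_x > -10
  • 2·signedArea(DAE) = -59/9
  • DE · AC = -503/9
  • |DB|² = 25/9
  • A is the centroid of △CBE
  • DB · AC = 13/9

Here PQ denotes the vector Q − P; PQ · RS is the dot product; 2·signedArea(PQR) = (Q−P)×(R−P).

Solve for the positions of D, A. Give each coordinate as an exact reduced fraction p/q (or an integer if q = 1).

A = (-10/3, -8/3)
D = (-9, -11/3)

1. A_x = -10/3  [A is the centroid of △CBE]
2. A_y = -8/3  [A is the centroid of △CBE]
   → A = (-10/3, -8/3)
3. D_x = -9  [DE · AC = -503/9 ∩ 2·signedArea(DAE) = -59/9]
4. D_y = -11/3  [DE · AC = -503/9 ∩ 2·signedArea(DAE) = -59/9]
   → D = (-9, -11/3)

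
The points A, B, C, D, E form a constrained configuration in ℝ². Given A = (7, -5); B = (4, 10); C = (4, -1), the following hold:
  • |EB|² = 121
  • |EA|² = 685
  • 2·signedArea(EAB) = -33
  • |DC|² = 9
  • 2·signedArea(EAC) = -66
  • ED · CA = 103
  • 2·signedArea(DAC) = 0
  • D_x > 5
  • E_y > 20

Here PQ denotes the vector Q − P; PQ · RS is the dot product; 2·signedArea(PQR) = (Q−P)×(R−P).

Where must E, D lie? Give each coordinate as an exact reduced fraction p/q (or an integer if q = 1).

D = (29/5, -17/5)
E = (4, 21)

1. E_x = 4  [2·signedArea(EAB) = -33 ∩ 2·signedArea(EAC) = -66]
2. E_y = 21  [2·signedArea(EAB) = -33 ∩ 2·signedArea(EAC) = -66]
   → E = (4, 21)
3. D_x = 29/5  [2·signedArea(DAC) = 0 ∩ ED · CA = 103]
4. D_y = -17/5  [2·signedArea(DAC) = 0 ∩ ED · CA = 103]
   → D = (29/5, -17/5)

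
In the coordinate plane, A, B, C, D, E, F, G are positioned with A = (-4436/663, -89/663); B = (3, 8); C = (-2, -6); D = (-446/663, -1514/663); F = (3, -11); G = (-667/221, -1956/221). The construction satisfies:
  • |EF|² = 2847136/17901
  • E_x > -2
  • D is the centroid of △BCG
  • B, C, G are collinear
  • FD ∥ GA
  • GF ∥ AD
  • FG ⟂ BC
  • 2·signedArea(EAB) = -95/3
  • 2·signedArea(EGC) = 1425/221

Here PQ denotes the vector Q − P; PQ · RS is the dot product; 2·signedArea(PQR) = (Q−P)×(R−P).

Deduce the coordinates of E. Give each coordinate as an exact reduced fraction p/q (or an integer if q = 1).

E = (-3773/1989, 1237/1989)

1. E_x = -3773/1989  [2·signedArea(EGC) = 1425/221 ∩ 2·signedArea(EAB) = -95/3]
2. E_y = 1237/1989  [2·signedArea(EGC) = 1425/221 ∩ 2·signedArea(EAB) = -95/3]
   → E = (-3773/1989, 1237/1989)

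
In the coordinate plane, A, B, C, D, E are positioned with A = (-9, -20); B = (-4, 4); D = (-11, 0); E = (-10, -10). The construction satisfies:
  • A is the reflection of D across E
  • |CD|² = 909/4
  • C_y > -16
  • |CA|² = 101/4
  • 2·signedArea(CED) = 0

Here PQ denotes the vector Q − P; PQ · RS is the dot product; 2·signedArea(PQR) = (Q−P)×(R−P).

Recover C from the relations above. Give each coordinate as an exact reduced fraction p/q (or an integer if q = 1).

C = (-19/2, -15)

1. C_x = -19/2  [line -10·x + -1·y + -110 = 0 ∩ |CA|² = 101/4]
2. C_y = -15  [line -10·x + -1·y + -110 = 0 ∩ |CA|² = 101/4]
   → C = (-19/2, -15)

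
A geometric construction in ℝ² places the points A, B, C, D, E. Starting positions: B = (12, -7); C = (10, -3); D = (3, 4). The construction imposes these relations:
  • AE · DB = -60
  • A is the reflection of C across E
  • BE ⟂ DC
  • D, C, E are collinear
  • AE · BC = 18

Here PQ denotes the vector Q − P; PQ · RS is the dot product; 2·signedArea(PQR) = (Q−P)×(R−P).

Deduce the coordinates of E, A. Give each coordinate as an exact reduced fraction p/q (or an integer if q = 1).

A = (16, -9)
E = (13, -6)

1. E_x = 13  [D, C, E are collinear ∩ BE ⟂ DC]
2. E_y = -6  [D, C, E are collinear ∩ BE ⟂ DC]
   → E = (13, -6)
3. A_x = 16  [A is the reflection of C across E]
4. A_y = -9  [A is the reflection of C across E]
   → A = (16, -9)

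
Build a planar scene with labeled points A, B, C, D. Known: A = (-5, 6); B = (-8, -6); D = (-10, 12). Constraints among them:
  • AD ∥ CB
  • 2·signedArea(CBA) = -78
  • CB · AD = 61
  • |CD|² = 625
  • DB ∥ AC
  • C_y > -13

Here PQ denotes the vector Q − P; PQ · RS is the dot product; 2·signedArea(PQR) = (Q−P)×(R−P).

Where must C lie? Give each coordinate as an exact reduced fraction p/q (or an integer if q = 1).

1. C_x = -3  [AD ∥ CB ∩ DB ∥ AC]
2. C_y = -12  [AD ∥ CB ∩ DB ∥ AC]
   → C = (-3, -12)

C = (-3, -12)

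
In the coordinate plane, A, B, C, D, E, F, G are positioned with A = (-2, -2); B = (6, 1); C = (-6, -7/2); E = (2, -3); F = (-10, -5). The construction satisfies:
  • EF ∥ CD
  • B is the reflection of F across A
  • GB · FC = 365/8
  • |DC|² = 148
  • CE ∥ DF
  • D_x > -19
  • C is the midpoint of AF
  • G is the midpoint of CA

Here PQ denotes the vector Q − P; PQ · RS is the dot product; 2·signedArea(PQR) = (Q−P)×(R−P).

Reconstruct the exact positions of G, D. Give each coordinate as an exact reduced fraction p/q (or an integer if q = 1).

1. G_x = -4  [G is the midpoint of CA]
2. G_y = -11/4  [G is the midpoint of CA]
   → G = (-4, -11/4)
3. D_x = -18  [CE ∥ DF ∩ EF ∥ CD]
4. D_y = -11/2  [CE ∥ DF ∩ EF ∥ CD]
   → D = (-18, -11/2)

D = (-18, -11/2)
G = (-4, -11/4)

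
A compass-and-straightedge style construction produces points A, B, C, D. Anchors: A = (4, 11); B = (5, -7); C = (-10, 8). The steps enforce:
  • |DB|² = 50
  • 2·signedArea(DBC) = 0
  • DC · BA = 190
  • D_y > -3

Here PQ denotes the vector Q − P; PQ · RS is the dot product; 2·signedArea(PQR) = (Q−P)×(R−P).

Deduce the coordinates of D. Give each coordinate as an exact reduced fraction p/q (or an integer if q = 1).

1. D_x = 0  [2·signedArea(DBC) = 0 ∩ DC · BA = 190]
2. D_y = -2  [2·signedArea(DBC) = 0 ∩ DC · BA = 190]
   → D = (0, -2)

D = (0, -2)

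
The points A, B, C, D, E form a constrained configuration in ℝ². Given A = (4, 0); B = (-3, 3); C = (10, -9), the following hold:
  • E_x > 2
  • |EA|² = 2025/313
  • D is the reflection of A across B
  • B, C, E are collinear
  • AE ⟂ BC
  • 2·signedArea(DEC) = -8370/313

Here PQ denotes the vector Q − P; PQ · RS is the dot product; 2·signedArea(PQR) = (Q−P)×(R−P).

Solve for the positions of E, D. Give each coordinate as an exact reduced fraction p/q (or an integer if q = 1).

1. E_x = 712/313  [B, C, E are collinear ∩ AE ⟂ BC]
2. E_y = -585/313  [B, C, E are collinear ∩ AE ⟂ BC]
   → E = (712/313, -585/313)
3. D_x = -10  [D is the reflection of A across B]
4. D_y = 6  [D is the reflection of A across B]
   → D = (-10, 6)

D = (-10, 6)
E = (712/313, -585/313)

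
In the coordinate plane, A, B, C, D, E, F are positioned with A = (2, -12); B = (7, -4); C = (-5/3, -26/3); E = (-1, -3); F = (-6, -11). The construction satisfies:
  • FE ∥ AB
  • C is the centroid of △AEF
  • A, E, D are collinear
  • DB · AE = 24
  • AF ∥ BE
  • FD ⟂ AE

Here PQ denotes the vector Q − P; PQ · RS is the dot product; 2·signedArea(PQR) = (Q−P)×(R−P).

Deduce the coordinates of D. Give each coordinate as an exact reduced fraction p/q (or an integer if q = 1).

1. D_x = 9/10  [A, E, D are collinear ∩ FD ⟂ AE]
2. D_y = -87/10  [A, E, D are collinear ∩ FD ⟂ AE]
   → D = (9/10, -87/10)

D = (9/10, -87/10)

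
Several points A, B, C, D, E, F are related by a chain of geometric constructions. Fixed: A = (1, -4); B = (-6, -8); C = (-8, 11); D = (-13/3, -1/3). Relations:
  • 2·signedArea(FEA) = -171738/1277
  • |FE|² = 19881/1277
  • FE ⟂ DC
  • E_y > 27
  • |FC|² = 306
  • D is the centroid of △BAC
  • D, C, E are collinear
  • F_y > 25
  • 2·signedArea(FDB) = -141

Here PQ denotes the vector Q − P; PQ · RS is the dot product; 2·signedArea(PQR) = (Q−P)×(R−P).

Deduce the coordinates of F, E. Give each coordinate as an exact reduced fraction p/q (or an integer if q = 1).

1. F_x = -17  [line 23/3·x + -5/3·y + 521/3 = 0 ∩ |FC|² = 306]
2. F_y = 26  [line 23/3·x + -5/3·y + 521/3 = 0 ∩ |FC|² = 306]
   → F = (-17, 26)
3. E_x = -16915/1277  [D, C, E are collinear ∩ FE ⟂ DC]
4. E_y = 34753/1277  [D, C, E are collinear ∩ FE ⟂ DC]
   → E = (-16915/1277, 34753/1277)

E = (-16915/1277, 34753/1277)
F = (-17, 26)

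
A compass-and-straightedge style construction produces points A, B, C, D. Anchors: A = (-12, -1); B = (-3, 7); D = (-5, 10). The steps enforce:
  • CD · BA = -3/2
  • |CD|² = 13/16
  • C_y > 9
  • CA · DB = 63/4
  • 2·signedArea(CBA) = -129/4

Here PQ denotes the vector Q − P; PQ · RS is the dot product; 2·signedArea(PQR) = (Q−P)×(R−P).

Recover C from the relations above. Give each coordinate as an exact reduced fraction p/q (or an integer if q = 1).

C = (-9/2, 37/4)

1. C_x = -9/2  [CA · DB = 63/4 ∩ 2·signedArea(CBA) = -129/4]
2. C_y = 37/4  [CA · DB = 63/4 ∩ 2·signedArea(CBA) = -129/4]
   → C = (-9/2, 37/4)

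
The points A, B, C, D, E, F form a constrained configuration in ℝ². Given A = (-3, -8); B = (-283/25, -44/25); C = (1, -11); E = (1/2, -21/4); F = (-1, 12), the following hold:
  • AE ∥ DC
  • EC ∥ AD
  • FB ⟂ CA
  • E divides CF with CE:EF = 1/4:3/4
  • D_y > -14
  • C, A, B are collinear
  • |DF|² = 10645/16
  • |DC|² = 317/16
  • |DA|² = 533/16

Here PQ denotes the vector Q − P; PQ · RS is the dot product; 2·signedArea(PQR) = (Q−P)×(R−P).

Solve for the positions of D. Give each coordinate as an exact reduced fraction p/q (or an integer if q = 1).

1. D_x = -5/2  [AE ∥ DC ∩ EC ∥ AD]
2. D_y = -55/4  [AE ∥ DC ∩ EC ∥ AD]
   → D = (-5/2, -55/4)

D = (-5/2, -55/4)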